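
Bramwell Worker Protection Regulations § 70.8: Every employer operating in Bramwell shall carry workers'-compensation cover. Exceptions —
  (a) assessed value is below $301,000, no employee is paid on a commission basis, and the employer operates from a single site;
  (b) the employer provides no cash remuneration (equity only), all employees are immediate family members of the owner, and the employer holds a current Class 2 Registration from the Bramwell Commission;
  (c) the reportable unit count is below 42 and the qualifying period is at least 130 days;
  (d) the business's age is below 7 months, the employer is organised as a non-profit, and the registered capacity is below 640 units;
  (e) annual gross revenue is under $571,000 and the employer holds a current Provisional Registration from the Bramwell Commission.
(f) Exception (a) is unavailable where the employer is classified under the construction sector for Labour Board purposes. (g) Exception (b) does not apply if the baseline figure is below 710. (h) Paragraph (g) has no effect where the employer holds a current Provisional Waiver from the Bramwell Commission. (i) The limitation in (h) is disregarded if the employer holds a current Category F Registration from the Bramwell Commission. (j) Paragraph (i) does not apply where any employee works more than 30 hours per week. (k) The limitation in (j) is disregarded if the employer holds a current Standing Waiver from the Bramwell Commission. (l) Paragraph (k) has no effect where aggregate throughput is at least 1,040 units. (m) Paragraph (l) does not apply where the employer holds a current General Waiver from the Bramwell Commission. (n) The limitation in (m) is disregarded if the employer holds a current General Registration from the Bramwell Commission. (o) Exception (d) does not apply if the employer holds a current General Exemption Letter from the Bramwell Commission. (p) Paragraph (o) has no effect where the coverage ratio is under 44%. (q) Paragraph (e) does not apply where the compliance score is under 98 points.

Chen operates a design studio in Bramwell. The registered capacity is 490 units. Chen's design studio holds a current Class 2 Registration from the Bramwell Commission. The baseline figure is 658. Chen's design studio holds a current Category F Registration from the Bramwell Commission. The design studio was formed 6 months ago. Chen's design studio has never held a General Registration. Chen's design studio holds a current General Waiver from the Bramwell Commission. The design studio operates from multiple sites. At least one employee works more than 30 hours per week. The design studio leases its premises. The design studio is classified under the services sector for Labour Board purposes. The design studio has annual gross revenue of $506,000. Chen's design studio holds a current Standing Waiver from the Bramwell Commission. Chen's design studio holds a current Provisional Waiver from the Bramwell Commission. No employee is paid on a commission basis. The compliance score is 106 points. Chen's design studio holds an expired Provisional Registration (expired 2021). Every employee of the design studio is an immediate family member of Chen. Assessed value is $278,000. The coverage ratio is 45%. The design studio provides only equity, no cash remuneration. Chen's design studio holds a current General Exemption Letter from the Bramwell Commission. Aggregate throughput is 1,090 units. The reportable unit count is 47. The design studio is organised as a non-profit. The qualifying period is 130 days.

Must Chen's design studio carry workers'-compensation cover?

Exception (a) does not apply: the employer operates from multiple sites.
Exception (b): remuneration is equity-only; every employee is an immediate family member; a current Class 2 Registration is held — every condition holds. But: (g) operates against (b): the baseline figure is 658, below the 710 limit. (h) would limit (g) — a current Provisional Waiver is held — but (i) sets (h) aside: (i) operates — a current Category F Registration is held. (j) would limit (i) — at least one employee exceeds 30 hours/week — but (k) sets (j) aside: (k) is engaged — a current Standing Waiver is held. (l) would limit (k) — aggregate throughput is 1,090 units, meeting the 1,040 units threshold — but (m) sets (l) aside: (m) operates against (l): a current General Waiver is held. (n) does not operate here (there is no General Registration in force), so (m) stands. So (b) is unavailable.
Exception (c) fails — the reportable unit count is 47, not below 42.
Exception (d)'s conditions are all satisfied: the business's age is 6 months, below the 7 months limit; the employer is a non-profit; the registered capacity is 490 units, below the 640 units limit. But: (o) operates against (d): a current General Exemption Letter is held. (p), which would lift (o), is not engaged — the coverage ratio is 45%, not under 44%. (d) is therefore removed.
Exception (e) fails — the Provisional Registration is not current.
No exception applies. The general rule governs.

Yes — Chen's design studio must carry workers'-compensation cover.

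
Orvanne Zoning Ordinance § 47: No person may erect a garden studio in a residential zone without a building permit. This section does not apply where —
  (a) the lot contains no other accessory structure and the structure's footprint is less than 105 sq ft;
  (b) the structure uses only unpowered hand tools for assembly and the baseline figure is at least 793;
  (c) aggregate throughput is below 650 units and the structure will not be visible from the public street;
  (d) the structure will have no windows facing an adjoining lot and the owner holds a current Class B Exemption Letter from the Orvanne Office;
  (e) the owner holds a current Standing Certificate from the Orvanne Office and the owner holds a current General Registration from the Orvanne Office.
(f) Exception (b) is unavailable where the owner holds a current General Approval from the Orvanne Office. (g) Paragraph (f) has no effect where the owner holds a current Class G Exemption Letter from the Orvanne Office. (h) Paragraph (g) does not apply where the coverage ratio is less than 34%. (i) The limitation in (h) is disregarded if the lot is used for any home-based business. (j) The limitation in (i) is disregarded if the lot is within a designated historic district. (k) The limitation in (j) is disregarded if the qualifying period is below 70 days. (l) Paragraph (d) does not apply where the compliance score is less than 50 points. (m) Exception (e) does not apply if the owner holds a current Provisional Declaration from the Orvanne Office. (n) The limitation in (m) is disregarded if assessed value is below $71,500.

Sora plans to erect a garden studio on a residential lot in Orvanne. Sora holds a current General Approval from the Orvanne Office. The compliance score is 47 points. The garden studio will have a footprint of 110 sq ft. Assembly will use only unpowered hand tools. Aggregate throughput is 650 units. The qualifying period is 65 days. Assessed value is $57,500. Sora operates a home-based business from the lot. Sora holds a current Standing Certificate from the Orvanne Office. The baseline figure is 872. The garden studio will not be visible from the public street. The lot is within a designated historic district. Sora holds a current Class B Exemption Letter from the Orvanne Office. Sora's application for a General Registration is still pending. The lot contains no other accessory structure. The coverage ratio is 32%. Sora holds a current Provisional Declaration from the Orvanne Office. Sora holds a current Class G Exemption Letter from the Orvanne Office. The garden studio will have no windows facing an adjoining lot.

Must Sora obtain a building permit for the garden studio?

No — exception (b) applies; Sora does not need a building permit.

Exception (a) does not apply: the structure's footprint is 110 sq ft, not less than 105 sq ft.
Exception (b): assembly uses only hand tools; the baseline figure is 872, meeting the 793 threshold — every condition holds. Under paragraphs (f)–(k): (f) applies (a current General Approval is held), but is set aside by (g): (g) operates — a current Class G Exemption Letter is held. (h) applies (the coverage ratio is 32%, less than the 34% limit), but is set aside by (i): (i) is engaged — a home-based business operates on the lot. (j) is triggered (the lot is in a historic district), but is set aside by (k): (k) operates against (j): the qualifying period is 65 days, below the 70 days limit. Exception (b) stands.
Exception (c) requires that aggregate throughput is below 650 units; but aggregate throughput is 650 units, not below 650 units, so (c) is unavailable.
Exception (d): no windows face an adjoining lot; a current Class B Exemption Letter is held — every condition holds. But: (l) operates against (d): the compliance score is 47 points, less than the 50 points limit. So (d) is unavailable.
Exception (e) requires that the owner holds a current General Registration from the Orvanne Office; but there is no General Registration in force, so (e) is unavailable.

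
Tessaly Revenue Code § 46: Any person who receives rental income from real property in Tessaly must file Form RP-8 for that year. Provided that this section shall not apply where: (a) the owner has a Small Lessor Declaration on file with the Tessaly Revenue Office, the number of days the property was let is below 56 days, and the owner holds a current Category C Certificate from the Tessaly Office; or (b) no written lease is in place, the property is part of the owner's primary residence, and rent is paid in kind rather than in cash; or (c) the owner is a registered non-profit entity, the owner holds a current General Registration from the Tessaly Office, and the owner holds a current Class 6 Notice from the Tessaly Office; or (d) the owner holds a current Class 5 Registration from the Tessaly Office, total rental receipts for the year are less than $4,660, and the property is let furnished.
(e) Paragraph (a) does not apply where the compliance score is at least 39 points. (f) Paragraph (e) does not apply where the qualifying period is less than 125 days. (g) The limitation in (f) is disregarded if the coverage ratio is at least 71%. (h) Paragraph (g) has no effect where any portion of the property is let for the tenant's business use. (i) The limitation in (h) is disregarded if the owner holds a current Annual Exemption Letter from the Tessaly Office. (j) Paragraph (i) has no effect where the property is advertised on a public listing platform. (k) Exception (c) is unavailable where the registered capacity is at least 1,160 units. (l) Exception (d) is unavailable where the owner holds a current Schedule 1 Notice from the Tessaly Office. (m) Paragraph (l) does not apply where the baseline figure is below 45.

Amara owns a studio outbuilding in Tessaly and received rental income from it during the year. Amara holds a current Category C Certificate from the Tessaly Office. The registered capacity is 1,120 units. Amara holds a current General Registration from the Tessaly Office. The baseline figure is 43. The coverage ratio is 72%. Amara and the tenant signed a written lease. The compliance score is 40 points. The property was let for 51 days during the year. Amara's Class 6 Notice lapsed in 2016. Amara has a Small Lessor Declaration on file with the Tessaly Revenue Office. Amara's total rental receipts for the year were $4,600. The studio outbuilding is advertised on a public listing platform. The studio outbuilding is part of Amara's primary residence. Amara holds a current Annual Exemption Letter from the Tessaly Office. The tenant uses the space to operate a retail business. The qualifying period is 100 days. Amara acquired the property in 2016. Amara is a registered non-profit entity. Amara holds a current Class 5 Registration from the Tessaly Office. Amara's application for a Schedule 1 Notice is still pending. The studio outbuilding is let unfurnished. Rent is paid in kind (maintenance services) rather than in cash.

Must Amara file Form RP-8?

No — exception (a) applies; Amara is not required to file Form RP-8.

Exception (a) is satisfied on its face — a Small Lessor Declaration is on file; the number of days the property was let is 51 days, below the 56 days limit; a current Category C Certificate is held. Considering the limiting provisions: (e) is engaged (the compliance score is 40 points, meeting the 39 points threshold), but is overridden by (f): (f) operates against (e): the qualifying period is 100 days, less than the 125 days limit. (g) operates (the coverage ratio is 72%, meeting the 71% threshold), but is displaced by (h): (h) is triggered — the space is let for business use. (i) would limit (h) — a current Annual Exemption Letter is held — but (j) sets (i) aside: (j) operates — the property is publicly advertised. (a) remains available.
Exception (b) fails — a written lease is in place.
Exception (c) does not apply: there is no Class 6 Notice in force.
Exception (d) does not apply: the property is let unfurnished.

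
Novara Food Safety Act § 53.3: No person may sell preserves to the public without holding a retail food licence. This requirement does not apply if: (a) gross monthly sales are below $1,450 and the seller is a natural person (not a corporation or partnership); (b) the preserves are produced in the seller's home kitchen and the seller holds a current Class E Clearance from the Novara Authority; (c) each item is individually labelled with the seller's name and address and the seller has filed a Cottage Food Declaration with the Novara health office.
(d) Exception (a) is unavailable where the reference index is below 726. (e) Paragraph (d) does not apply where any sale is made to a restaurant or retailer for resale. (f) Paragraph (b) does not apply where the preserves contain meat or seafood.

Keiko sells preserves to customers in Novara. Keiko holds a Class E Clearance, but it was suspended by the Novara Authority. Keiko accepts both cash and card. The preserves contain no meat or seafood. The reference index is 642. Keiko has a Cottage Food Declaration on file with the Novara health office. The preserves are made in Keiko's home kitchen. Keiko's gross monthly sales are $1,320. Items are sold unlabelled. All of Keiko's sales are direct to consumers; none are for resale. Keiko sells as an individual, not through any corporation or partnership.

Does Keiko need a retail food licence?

Exception (a)'s conditions are all satisfied: gross monthly sales are $1,320, below the $1,450 limit; the seller is a natural person. But applying paragraphs (d)–(e): (d) operates against (a): the reference index is 642, below the 726 limit. (e) is inapplicable (no sales are for resale), so (d) stands. So (a) is unavailable.
Exception (b) requires that the seller holds a current Class E Clearance from the Novara Authority; but the Class E Clearance is not current, so (b) is unavailable.
Exception (c) fails — items are sold unlabelled.
Every exception is unavailable, so the rule governs.

Yes — Keiko must hold a retail food licence.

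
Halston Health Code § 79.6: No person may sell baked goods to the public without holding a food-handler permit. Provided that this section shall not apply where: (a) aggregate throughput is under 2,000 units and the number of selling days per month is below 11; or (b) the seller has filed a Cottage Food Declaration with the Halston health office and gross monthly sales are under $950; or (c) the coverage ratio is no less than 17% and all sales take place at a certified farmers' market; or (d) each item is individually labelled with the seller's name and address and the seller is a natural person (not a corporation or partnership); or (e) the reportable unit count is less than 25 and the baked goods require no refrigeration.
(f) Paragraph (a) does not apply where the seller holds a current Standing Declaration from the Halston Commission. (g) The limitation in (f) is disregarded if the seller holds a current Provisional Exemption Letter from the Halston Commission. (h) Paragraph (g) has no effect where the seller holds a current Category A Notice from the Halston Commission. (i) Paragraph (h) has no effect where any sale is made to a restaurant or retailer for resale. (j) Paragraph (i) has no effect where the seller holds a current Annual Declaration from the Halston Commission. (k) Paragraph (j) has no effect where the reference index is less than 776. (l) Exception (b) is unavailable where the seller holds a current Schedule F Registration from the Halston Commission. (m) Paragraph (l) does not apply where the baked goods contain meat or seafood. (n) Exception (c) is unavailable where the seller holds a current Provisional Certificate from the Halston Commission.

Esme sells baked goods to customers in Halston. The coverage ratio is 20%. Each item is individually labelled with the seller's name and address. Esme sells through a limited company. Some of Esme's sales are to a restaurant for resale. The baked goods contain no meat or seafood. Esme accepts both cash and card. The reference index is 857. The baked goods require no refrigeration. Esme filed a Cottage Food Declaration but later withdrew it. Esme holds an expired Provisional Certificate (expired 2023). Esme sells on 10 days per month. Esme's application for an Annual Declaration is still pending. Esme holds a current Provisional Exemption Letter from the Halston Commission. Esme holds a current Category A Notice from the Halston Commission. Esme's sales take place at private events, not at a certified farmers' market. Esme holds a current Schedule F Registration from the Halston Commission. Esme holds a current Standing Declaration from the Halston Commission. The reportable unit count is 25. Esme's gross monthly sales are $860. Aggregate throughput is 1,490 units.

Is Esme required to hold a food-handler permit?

Exception (a)'s conditions are all satisfied: aggregate throughput is 1,490 units, under the 2,000 units limit; the number of selling days per month is 10, below the 11 limit. As to paragraphs (f)–(k): (f) would limit (a) — a current Standing Declaration is held — but (g) sets (f) aside: (g) is engaged — a current Provisional Exemption Letter is held. (h) would limit (g) — a current Category A Notice is held — but (i) sets (h) aside: (i) is engaged — some sales are to a restaurant for resale. (j) is not triggered (no current Annual Declaration is held), so (i) stands. (a) remains available.
Exception (b) requires that the seller has filed a Cottage Food Declaration with the Halston health office; but the Cottage Food Declaration was withdrawn, so (b) is unavailable.
Exception (c) does not apply: sales are at private events, not a certified farmers' market.
Exception (d) does not apply: the seller operates through a limited company.
Exception (e) requires that the reportable unit count is less than 25; but the reportable unit count is 25, not less than 25, so (e) is unavailable.

No — exception (a) applies; Esme is not required to hold a food-handler permit.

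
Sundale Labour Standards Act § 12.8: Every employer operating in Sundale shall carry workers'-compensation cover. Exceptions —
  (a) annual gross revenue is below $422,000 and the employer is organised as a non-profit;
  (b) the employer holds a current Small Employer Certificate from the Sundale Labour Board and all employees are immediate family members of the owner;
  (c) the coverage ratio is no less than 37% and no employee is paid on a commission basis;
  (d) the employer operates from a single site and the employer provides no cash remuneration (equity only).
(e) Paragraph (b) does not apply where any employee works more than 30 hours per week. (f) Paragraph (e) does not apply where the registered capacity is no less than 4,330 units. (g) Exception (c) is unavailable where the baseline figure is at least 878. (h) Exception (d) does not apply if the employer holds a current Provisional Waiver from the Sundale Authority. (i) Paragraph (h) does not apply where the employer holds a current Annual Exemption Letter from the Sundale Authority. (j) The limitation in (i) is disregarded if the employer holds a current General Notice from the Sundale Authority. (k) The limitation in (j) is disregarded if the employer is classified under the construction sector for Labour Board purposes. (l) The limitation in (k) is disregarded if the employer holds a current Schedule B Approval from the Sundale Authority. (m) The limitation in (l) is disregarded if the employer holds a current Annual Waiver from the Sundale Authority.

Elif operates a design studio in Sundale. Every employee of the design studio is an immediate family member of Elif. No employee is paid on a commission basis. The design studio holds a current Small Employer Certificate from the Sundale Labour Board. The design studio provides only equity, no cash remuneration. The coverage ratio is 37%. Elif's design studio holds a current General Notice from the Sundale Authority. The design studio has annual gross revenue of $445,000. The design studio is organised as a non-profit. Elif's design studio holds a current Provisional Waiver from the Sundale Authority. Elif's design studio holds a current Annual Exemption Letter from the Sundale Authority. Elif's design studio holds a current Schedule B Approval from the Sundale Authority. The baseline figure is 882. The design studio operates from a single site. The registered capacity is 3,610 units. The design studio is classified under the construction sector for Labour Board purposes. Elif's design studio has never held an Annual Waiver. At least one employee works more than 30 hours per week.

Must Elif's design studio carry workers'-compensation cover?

Exception (a) requires that annual gross revenue is below $422,000; but annual gross revenue is $445,000, not below $422,000, so (a) is unavailable.
Exception (b)'s conditions are all satisfied: a current Small Employer Certificate is held; every employee is an immediate family member. However, paragraphs (e)–(f) must be considered: (e) operates against (b): at least one employee exceeds 30 hours/week. (f), which would lift (e), is inapplicable — the registered capacity is 3,610 units, short of 4,330 units. So (b) is unavailable.
Exception (c): the coverage ratio is 37%, meeting the 37% threshold; no employee is paid on commission — every condition holds. However, paragraph (g) must be considered: (g) is triggered — the baseline figure is 882, meeting the 878 threshold. Exception (c) does not apply.
Exception (d): the employer operates from a single site; remuneration is equity-only — every condition holds. Turning to paragraphs (h)–(m): (h) operates against (d): a current Provisional Waiver is held. (i) would limit (h) — a current Annual Exemption Letter is held — but (j) sets (i) aside: (j) is triggered — a current General Notice is held. (k) operates (the design studio is classified under the construction sector), but is itself disapplied by (l): (l) operates against (k): a current Schedule B Approval is held. (m) is inapplicable (there is no Annual Waiver in force), so (l) stands. (d) is therefore removed.
No exception is made out. Elif's design studio falls within the general rule.

Yes — Elif's design studio must carry workers'-compensation cover.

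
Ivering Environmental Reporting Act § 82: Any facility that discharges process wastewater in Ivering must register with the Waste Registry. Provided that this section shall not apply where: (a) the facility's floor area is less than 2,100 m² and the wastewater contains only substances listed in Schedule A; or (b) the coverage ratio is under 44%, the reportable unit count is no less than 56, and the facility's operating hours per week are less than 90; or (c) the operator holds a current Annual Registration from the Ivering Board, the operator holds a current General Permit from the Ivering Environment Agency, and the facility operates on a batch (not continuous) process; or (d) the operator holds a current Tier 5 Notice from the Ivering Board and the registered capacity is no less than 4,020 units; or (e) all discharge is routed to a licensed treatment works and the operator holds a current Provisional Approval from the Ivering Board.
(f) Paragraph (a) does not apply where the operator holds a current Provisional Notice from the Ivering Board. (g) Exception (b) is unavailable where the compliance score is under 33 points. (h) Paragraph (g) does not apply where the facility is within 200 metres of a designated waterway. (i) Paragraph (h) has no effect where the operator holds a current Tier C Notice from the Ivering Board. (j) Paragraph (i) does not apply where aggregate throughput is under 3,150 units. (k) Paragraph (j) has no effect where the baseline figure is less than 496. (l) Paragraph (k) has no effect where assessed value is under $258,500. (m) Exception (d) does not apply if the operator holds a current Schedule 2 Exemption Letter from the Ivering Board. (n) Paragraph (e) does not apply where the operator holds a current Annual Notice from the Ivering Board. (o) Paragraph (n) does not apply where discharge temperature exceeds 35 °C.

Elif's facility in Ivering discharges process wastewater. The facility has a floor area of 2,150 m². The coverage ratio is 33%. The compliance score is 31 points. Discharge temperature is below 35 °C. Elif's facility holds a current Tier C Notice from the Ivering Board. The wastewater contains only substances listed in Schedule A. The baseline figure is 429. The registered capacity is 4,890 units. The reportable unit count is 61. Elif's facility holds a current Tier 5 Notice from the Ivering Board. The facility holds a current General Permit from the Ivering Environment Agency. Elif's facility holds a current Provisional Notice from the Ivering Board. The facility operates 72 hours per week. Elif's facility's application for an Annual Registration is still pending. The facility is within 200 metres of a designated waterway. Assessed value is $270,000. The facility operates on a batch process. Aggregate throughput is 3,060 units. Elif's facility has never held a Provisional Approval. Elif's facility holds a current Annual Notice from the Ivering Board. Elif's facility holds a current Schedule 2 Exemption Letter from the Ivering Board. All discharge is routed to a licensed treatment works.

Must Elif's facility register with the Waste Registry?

Exception (a) fails — the facility's floor area is 2,150 m², not less than 2,100 m².
Exception (b): the coverage ratio is 33%, under the 44% limit; the reportable unit count is 61, meeting the 56 threshold; the facility's operating hours per week are 72, less than the 90 limit — every condition holds. However, paragraphs (g)–(l) must be considered: (g) operates against (b): the compliance score is 31 points, under the 33 points limit. (h) is engaged (the facility is within 200 m of a designated waterway), but is itself disapplied by (i): (i) operates against (h): a current Tier C Notice is held. (j) would limit (i) — aggregate throughput is 3,060 units, under the 3,150 units limit — but (k) sets (j) aside: (k) operates against (j): the baseline figure is 429, less than the 496 limit. (l) is not engaged (assessed value is $270,000, not under $258,500), so (k) stands. (b) is therefore removed.
Exception (c) does not apply: there is no Annual Registration in force.
All of (d)'s requirements are met (a current Tier 5 Notice is held; the registered capacity is 4,890 units, meeting the 4,020 units threshold). But: (m) is triggered — a current Schedule 2 Exemption Letter is held. Exception (d) does not apply.
Exception (e) fails — the Provisional Approval is not current.
No exception applies. The general rule governs.

Yes — Elif's facility must register with the Waste Registry.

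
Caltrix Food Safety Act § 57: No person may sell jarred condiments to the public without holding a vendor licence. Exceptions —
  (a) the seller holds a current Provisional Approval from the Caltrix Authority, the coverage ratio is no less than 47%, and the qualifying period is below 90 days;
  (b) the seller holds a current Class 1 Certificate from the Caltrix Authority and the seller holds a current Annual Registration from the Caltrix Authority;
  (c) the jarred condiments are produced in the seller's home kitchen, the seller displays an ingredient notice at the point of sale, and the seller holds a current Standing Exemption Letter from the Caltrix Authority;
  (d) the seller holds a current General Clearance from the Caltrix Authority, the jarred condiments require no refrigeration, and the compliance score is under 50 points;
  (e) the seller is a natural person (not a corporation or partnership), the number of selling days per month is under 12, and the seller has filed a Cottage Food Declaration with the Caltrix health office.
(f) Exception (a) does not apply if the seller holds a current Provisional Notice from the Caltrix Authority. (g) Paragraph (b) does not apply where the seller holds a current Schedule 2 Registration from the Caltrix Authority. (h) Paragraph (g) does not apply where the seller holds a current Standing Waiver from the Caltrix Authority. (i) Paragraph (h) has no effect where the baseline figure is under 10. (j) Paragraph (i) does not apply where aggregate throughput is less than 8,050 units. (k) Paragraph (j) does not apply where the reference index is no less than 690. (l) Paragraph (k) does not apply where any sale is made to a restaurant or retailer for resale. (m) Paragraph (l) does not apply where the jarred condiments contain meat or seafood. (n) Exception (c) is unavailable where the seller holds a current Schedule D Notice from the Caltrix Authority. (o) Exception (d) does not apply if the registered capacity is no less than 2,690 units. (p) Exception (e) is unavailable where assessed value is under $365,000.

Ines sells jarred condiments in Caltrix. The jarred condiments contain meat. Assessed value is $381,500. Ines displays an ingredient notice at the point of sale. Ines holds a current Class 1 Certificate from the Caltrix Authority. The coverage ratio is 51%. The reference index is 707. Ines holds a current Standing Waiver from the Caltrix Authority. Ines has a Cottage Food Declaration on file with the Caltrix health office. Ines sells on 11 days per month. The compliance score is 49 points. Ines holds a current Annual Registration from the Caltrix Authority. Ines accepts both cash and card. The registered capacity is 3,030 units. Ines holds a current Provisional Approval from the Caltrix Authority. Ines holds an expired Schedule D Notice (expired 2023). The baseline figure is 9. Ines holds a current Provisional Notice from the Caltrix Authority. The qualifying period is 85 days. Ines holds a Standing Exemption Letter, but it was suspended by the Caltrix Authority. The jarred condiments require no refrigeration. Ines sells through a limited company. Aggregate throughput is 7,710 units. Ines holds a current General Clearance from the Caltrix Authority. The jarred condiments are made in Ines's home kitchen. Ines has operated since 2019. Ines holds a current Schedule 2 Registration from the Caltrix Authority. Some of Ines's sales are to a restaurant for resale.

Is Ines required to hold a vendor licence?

Yes — Ines must hold a vendor licence.

Exception (a) is satisfied on its face — a current Provisional Approval is held; the coverage ratio is 51%, meeting the 47% threshold; the qualifying period is 85 days, below the 90 days limit. However, paragraph (f) must be considered: (f) applies — a current Provisional Notice is held. So (a) is unavailable.
All of (b)'s requirements are met (a current Class 1 Certificate is held; a current Annual Registration is held). But applying paragraphs (g)–(m): (g) operates — a current Schedule 2 Registration is held. (h) applies (a current Standing Waiver is held), but is overridden by (i): (i) operates against (h): the baseline figure is 9, under the 10 limit. (j) would limit (i) — aggregate throughput is 7,710 units, less than the 8,050 units limit — but (k) sets (j) aside: (k) is triggered — the reference index is 707, meeting the 690 threshold. (l) would limit (k) — some sales are to a restaurant for resale — but (m) sets (l) aside: (m) is engaged — the jarred condiments contain meat. Exception (b) does not apply.
Exception (c) fails — no current Standing Exemption Letter is held.
Exception (d) is satisfied on its face — a current General Clearance is held; the jarred condiments are shelf-stable; the compliance score is 49 points, under the 50 points limit. But applying paragraph (o): (o) operates against (d): the registered capacity is 3,030 units, meeting the 2,690 units threshold. So (d) is unavailable.
Exception (e) does not apply: the seller operates through a limited company.
None of the exceptions is available; § 57 applies in full.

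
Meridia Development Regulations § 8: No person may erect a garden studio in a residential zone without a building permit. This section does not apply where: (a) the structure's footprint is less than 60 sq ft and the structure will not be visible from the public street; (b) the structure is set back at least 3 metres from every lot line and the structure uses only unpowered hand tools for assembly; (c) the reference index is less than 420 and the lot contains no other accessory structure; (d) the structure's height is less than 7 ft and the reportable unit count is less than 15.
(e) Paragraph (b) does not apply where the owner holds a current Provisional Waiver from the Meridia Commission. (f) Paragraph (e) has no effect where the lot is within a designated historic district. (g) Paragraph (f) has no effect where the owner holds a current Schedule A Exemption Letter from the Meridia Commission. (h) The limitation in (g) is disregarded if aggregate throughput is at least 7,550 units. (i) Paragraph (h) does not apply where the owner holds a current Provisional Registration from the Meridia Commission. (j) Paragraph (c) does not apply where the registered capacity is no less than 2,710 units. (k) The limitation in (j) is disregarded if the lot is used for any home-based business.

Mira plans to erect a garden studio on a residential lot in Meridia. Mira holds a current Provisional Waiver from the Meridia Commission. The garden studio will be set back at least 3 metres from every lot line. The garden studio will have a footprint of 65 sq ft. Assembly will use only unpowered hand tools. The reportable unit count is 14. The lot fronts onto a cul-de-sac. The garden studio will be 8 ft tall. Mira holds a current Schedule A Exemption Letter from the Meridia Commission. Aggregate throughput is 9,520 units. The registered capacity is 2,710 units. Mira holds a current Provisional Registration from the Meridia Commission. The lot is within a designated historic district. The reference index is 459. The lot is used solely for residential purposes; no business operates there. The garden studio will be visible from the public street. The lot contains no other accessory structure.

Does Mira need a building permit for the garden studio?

Exception (a) does not apply: the structure's footprint is 65 sq ft, not less than 60 sq ft.
Exception (b) is satisfied on its face — the setback is at least 3 m on every side; assembly uses only hand tools. Turning to paragraphs (e)–(i): (e) is engaged — a current Provisional Waiver is held. (f) operates (the lot is in a historic district), but is overridden by (g): (g) is engaged — a current Schedule A Exemption Letter is held. (h) would limit (g) — aggregate throughput is 9,520 units, meeting the 7,550 units threshold — but (i) sets (h) aside: (i) operates against (h): a current Provisional Registration is held. So (b) is unavailable.
Exception (c) does not apply: the reference index is 459, not less than 420.
Exception (d) does not apply: the structure's height is 8 ft, not less than 7 ft.
None of the exceptions is available; § 8 applies in full.

Yes — Mira must obtain a building permit.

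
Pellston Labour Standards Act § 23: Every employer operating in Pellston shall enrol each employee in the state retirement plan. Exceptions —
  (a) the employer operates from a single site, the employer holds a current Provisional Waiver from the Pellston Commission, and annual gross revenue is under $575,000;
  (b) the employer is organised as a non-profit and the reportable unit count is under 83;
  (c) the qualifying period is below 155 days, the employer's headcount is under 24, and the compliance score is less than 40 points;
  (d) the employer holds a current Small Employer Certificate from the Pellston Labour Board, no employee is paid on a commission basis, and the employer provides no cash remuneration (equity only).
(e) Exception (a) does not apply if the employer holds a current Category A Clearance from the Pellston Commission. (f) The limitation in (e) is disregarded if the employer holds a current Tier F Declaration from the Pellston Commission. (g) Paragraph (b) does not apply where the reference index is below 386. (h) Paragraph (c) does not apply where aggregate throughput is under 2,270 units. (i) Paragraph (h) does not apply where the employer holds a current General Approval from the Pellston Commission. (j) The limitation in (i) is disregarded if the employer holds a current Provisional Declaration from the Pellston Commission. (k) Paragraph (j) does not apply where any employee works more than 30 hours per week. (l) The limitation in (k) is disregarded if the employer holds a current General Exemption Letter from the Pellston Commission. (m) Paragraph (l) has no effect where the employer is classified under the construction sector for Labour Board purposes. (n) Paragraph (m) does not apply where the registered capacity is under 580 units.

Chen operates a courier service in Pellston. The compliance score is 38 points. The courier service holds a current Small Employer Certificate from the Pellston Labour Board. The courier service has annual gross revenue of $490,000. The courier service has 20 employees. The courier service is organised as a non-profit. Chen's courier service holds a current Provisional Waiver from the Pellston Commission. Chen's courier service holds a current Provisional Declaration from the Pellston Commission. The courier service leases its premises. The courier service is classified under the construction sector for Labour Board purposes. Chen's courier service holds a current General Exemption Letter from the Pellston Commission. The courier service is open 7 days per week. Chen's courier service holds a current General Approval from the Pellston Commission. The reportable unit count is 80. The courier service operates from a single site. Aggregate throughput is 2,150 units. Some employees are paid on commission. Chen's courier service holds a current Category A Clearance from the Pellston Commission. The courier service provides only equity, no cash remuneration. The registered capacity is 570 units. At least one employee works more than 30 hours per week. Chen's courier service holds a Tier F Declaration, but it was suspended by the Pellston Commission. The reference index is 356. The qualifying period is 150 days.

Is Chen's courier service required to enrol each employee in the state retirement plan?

Yes — Chen's courier service must enrol each employee in the state retirement plan.

Exception (a): the employer operates from a single site; a current Provisional Waiver is held; annual gross revenue is $490,000, under the $575,000 limit — every condition holds. However, paragraphs (e)–(f) must be considered: (e) operates — a current Category A Clearance is held. (f) does not operate here (no current Tier F Declaration is held), so (e) stands. (a) is therefore removed.
Exception (b) is satisfied on its face — the employer is a non-profit; the reportable unit count is 80, under the 83 limit. Turning to paragraph (g): (g) applies — the reference index is 356, below the 386 limit. (b) is therefore removed.
All of (c)'s requirements are met (the qualifying period is 150 days, below the 155 days limit; the employer's headcount is 20, under the 24 limit; the compliance score is 38 points, less than the 40 points limit). However, paragraphs (h)–(n) must be considered: (h) operates against (c): aggregate throughput is 2,150 units, under the 2,270 units limit. (i) would limit (h) — a current General Approval is held — but (j) sets (i) aside: (j) operates against (i): a current Provisional Declaration is held. (k) applies (at least one employee exceeds 30 hours/week), but is displaced by (l): (l) is triggered — a current General Exemption Letter is held. (m) is triggered (the courier service is classified under the construction sector), but is overridden by (n): (n) operates against (m): the registered capacity is 570 units, under the 580 units limit. Exception (c) does not apply.
Exception (d) does not apply: some employees are paid on commission.
Every exception is unavailable, so the rule governs.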